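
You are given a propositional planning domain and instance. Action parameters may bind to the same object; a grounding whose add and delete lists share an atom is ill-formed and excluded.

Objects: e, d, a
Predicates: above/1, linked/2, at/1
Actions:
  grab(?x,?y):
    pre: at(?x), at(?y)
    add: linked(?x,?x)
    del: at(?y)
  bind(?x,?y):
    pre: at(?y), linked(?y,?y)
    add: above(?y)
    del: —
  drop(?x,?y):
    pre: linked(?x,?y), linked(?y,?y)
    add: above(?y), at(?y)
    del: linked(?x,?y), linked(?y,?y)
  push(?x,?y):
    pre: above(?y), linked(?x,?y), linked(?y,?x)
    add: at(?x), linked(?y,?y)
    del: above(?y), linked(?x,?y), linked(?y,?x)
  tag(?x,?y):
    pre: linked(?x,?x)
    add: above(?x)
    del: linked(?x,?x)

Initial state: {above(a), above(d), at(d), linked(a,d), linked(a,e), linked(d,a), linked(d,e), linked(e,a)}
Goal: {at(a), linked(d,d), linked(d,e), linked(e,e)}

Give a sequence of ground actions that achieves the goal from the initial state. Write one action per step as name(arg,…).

1. push(e,a)  →  {above(d), at(d), at(e), linked(a,a), linked(a,d), linked(d,a), linked(d,e)}
2. grab(e,e)  →  {above(d), at(d), linked(a,a), linked(a,d), linked(d,a), linked(d,e), linked(e,e)}
3. push(a,d)  →  {at(a), at(d), linked(a,a), linked(d,d), linked(d,e), linked(e,e)}

push(e,a); grab(e,e); push(a,d)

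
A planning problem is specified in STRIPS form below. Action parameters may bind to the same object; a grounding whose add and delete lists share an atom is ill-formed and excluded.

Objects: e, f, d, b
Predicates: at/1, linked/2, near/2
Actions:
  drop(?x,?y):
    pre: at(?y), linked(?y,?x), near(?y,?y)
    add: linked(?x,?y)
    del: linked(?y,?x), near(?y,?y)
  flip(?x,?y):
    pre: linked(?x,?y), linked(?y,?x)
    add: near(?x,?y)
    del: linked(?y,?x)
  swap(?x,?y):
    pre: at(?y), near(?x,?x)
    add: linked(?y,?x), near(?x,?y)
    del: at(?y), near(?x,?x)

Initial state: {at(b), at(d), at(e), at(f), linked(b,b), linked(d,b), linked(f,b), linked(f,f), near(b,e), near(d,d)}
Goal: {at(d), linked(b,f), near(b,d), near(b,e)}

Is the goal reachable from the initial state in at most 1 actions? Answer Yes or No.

1. flip(f,f)  →  {at(b), at(d), at(e), at(f), linked(b,b), linked(d,b), linked(f,b), near(b,e), near(d,d), near(f,f)}
2. drop(b,f)  →  {at(b), at(d), at(e), at(f), linked(b,b), linked(b,f), linked(d,b), near(b,e), near(d,d)}
3. swap(d,b)  →  {at(d), at(e), at(f), linked(b,b), linked(b,d), linked(b,f), linked(d,b), near(b,e), near(d,b)}
4. flip(b,d)  →  {at(d), at(e), at(f), linked(b,b), linked(b,d), linked(b,f), near(b,d), near(b,e), near(d,b)}
optimal plan length = 4; 4 > 1

No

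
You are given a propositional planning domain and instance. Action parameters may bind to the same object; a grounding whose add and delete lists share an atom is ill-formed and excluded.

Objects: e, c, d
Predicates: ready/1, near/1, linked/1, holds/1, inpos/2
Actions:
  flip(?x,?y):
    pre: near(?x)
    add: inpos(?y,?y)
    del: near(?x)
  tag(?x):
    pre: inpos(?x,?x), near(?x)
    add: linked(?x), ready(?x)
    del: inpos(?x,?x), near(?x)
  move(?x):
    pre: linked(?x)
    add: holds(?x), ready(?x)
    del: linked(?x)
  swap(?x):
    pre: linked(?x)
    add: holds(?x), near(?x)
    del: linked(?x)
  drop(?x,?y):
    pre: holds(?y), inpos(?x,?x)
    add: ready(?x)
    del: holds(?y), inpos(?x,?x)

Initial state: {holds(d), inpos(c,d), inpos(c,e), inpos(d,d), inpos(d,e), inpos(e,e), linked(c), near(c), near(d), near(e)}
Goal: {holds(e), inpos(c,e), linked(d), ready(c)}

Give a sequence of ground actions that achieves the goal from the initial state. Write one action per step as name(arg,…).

tag(e); tag(d); move(e); move(c)

1. tag(e)  →  {holds(d), inpos(c,d), inpos(c,e), inpos(d,d), inpos(d,e), linked(c), linked(e), near(c), near(d), ready(e)}
2. tag(d)  →  {holds(d), inpos(c,d), inpos(c,e), inpos(d,e), linked(c), linked(d), linked(e), near(c), ready(d), ready(e)}
3. move(e)  →  {holds(d), holds(e), inpos(c,d), inpos(c,e), inpos(d,e), linked(c), linked(d), near(c), ready(d), ready(e)}
4. move(c)  →  {holds(c), holds(d), holds(e), inpos(c,d), inpos(c,e), inpos(d,e), linked(d), near(c), ready(c), ready(d), ready(e)}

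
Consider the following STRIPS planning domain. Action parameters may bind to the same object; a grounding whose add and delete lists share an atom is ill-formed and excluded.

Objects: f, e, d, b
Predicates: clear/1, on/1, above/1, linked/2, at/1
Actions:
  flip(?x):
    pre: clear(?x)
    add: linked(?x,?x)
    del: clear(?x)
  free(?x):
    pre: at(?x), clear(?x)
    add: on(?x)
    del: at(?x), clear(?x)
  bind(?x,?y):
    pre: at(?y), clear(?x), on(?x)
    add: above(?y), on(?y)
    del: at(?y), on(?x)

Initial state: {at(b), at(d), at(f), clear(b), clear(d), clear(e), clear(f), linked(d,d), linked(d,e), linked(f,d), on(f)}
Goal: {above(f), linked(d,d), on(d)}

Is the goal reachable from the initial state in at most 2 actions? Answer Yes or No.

1. free(d)  →  {at(b), at(f), clear(b), clear(e), clear(f), linked(d,d), linked(d,e), linked(f,d), on(d), on(f)}
2. bind(f,b)  →  {above(b), at(f), clear(b), clear(e), clear(f), linked(d,d), linked(d,e), linked(f,d), on(b), on(d)}
3. bind(b,f)  →  {above(b), above(f), clear(b), clear(e), clear(f), linked(d,d), linked(d,e), linked(f,d), on(d), on(f)}
optimal plan length = 3; 3 > 2

No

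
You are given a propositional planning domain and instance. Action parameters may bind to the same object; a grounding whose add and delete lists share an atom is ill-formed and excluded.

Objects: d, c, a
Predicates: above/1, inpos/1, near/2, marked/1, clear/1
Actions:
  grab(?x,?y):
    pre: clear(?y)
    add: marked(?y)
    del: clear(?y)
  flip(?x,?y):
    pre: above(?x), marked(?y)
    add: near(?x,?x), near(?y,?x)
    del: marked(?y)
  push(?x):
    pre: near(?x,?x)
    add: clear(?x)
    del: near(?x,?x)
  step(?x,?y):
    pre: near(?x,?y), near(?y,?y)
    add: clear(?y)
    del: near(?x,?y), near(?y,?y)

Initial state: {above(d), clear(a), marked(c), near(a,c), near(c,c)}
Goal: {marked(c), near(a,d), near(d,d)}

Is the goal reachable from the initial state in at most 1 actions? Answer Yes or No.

1. grab(d,a)  →  {above(d), marked(a), marked(c), near(a,c), near(c,c)}
2. flip(d,a)  →  {above(d), marked(c), near(a,c), near(a,d), near(c,c), near(d,d)}
optimal plan length = 2; 2 > 1

No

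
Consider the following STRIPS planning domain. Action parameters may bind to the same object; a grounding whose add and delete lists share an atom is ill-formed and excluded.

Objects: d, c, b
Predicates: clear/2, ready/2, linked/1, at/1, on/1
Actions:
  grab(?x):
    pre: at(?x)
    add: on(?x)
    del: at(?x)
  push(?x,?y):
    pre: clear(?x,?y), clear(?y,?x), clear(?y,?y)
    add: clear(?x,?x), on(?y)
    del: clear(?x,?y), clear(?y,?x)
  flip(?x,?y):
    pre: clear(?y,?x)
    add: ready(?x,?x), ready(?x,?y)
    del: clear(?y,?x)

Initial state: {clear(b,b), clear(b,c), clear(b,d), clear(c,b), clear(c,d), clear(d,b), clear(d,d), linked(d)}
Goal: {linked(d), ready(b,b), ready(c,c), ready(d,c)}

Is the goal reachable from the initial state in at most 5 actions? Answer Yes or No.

1. flip(d,c)  →  {clear(b,b), clear(b,c), clear(b,d), clear(c,b), clear(d,b), clear(d,d), linked(d), ready(d,c), ready(d,d)}
2. flip(c,b)  →  {clear(b,b), clear(b,d), clear(c,b), clear(d,b), clear(d,d), linked(d), ready(c,b), ready(c,c), ready(d,c), ready(d,d)}
3. flip(b,d)  →  {clear(b,b), clear(b,d), clear(c,b), clear(d,d), linked(d), ready(b,b), ready(b,d), ready(c,b), ready(c,c), ready(d,c), ready(d,d)}
optimal plan length = 3; 3 ≤ 5

Yes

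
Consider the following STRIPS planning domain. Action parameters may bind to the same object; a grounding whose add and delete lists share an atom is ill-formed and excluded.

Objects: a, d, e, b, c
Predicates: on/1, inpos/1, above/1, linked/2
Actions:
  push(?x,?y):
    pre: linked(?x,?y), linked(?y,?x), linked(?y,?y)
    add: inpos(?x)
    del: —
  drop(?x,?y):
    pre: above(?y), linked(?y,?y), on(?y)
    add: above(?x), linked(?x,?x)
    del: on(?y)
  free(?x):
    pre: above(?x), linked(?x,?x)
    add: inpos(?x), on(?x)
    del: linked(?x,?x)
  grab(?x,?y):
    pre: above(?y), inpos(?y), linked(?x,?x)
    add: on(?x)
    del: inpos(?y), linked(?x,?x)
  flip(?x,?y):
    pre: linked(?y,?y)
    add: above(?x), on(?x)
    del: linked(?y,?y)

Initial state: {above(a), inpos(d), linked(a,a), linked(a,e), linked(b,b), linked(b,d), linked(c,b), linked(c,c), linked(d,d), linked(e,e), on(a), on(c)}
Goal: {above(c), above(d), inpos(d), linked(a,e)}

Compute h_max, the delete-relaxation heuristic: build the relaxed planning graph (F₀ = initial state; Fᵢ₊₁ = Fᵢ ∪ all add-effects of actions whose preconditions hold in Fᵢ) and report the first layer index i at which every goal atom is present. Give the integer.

F0 = init (12 atoms)
F1 = F0 ∪ {above(b), above(c), above(d), above(e), inpos(a), inpos(b), inpos(c), inpos(e), on(b), on(d), on(e)}  (23 atoms)
goal ⊆ F1  ⇒  h_max = 1

1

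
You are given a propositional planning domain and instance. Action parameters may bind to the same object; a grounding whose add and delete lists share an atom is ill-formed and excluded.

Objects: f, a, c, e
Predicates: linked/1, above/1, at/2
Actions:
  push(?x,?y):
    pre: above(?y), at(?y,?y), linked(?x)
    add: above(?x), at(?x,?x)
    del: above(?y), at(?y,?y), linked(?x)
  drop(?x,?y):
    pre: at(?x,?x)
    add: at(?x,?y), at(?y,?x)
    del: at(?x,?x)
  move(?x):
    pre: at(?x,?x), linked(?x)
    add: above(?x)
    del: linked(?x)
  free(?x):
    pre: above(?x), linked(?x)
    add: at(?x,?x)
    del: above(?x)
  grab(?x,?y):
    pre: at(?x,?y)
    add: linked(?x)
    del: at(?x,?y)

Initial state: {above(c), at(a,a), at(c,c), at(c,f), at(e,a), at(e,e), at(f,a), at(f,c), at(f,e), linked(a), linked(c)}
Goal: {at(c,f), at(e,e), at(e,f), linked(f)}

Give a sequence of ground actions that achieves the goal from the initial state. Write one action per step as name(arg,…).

drop(e,f); grab(f,a); grab(e,a); push(e,c)

1. drop(e,f)  →  {above(c), at(a,a), at(c,c), at(c,f), at(e,a), at(e,f), at(f,a), at(f,c), at(f,e), linked(a), linked(c)}
2. grab(f,a)  →  {above(c), at(a,a), at(c,c), at(c,f), at(e,a), at(e,f), at(f,c), at(f,e), linked(a), linked(c), linked(f)}
3. grab(e,a)  →  {above(c), at(a,a), at(c,c), at(c,f), at(e,f), at(f,c), at(f,e), linked(a), linked(c), linked(e), linked(f)}
4. push(e,c)  →  {above(e), at(a,a), at(c,f), at(e,e), at(e,f), at(f,c), at(f,e), linked(a), linked(c), linked(f)}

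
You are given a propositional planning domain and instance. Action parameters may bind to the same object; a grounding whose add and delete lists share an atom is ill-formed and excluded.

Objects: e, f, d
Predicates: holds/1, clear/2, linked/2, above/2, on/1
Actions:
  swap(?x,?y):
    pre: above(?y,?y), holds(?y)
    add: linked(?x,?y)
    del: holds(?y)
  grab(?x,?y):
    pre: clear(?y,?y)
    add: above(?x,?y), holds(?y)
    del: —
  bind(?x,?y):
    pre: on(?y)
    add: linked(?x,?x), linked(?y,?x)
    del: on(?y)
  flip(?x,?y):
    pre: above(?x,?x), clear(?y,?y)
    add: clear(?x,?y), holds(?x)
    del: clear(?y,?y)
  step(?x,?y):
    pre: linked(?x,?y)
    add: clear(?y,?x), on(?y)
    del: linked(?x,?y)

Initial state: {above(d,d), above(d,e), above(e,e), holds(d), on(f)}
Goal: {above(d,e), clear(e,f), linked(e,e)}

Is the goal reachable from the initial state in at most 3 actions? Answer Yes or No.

Yes

1. bind(e,f)  →  {above(d,d), above(d,e), above(e,e), holds(d), linked(e,e), linked(f,e)}
2. step(f,e)  →  {above(d,d), above(d,e), above(e,e), clear(e,f), holds(d), linked(e,e), on(e)}
optimal plan length = 2; 2 ≤ 3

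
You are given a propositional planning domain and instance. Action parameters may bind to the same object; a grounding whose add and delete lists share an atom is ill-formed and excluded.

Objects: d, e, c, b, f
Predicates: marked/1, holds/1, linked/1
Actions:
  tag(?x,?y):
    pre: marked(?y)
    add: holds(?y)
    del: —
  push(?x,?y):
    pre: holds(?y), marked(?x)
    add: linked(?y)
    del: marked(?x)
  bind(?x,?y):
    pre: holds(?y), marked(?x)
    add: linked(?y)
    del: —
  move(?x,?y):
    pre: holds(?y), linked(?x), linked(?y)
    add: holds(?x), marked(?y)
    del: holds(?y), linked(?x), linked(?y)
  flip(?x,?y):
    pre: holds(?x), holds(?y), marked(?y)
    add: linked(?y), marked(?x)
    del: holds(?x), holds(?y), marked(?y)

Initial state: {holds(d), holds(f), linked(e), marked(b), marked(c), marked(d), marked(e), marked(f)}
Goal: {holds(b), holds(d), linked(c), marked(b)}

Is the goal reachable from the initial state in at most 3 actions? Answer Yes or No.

1. tag(d,c)  →  {holds(c), holds(d), holds(f), linked(e), marked(b), marked(c), marked(d), marked(e), marked(f)}
2. tag(d,b)  →  {holds(b), holds(c), holds(d), holds(f), linked(e), marked(b), marked(c), marked(d), marked(e), marked(f)}
3. push(d,c)  →  {holds(b), holds(c), holds(d), holds(f), linked(c), linked(e), marked(b), marked(c), marked(e), marked(f)}
optimal plan length = 3; 3 ≤ 3

Yes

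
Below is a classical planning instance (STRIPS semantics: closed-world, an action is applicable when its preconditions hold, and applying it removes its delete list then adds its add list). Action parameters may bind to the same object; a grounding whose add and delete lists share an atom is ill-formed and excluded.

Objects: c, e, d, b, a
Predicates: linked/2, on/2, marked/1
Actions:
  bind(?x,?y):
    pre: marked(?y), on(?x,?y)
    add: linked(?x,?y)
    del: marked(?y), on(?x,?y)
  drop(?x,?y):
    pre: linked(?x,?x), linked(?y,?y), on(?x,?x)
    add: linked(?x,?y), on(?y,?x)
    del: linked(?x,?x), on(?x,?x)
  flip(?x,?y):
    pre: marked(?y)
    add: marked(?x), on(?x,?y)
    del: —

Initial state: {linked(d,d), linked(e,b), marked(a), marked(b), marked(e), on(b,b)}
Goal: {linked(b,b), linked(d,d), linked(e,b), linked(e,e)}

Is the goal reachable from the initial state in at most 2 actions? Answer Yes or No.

No

1. bind(b,b)  →  {linked(b,b), linked(d,d), linked(e,b), marked(a), marked(e)}
2. flip(e,e)  →  {linked(b,b), linked(d,d), linked(e,b), marked(a), marked(e), on(e,e)}
3. bind(e,e)  →  {linked(b,b), linked(d,d), linked(e,b), linked(e,e), marked(a)}
optimal plan length = 3; 3 > 2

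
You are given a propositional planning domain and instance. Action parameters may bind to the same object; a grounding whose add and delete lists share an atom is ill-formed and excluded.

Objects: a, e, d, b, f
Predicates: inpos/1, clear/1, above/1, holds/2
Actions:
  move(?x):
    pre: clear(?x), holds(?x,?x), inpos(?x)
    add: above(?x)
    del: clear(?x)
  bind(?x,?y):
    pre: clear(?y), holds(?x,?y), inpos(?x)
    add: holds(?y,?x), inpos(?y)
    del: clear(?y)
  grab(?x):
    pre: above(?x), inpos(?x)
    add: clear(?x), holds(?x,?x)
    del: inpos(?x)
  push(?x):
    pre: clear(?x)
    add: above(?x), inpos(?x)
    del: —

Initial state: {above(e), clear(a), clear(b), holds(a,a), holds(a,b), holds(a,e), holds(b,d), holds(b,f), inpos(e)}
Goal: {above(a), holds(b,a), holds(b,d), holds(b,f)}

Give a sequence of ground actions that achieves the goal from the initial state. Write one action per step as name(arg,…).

push(a); bind(a,b)

1. push(a)  →  {above(a), above(e), clear(a), clear(b), holds(a,a), holds(a,b), holds(a,e), holds(b,d), holds(b,f), inpos(a), inpos(e)}
2. bind(a,b)  →  {above(a), above(e), clear(a), holds(a,a), holds(a,b), holds(a,e), holds(b,a), holds(b,d), holds(b,f), inpos(a), inpos(b), inpos(e)}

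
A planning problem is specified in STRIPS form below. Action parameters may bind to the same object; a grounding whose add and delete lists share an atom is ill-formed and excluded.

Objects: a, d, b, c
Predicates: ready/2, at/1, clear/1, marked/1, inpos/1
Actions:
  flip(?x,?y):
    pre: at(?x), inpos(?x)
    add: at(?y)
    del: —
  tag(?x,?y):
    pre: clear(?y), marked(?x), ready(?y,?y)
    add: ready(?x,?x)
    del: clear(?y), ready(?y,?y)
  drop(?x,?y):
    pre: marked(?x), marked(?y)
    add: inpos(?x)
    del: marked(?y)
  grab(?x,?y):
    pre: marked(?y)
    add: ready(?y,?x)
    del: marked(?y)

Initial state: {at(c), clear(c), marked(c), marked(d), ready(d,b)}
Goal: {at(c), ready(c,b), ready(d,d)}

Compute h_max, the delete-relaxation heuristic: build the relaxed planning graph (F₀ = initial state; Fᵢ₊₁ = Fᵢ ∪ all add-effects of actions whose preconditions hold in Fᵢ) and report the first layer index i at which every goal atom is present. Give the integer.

1

F0 = init (5 atoms)
F1 = F0 ∪ {inpos(c), inpos(d), ready(c,a), ready(c,b), ready(c,c), ready(c,d), ready(d,a), ready(d,c), ready(d,d)}  (14 atoms)
goal ⊆ F1  ⇒  h_max = 1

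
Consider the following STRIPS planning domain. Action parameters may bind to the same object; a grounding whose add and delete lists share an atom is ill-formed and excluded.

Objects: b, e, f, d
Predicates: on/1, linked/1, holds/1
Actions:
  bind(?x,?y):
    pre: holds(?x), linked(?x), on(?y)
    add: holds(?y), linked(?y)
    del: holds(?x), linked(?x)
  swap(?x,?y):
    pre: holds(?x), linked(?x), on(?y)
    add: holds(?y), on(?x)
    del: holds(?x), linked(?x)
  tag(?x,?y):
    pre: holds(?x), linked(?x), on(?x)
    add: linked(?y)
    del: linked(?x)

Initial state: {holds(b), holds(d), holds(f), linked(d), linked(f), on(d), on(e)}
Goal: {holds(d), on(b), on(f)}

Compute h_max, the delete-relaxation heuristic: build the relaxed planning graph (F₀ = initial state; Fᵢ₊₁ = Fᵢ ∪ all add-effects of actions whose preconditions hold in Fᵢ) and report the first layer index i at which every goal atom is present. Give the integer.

F0 = init (7 atoms)
F1 = F0 ∪ {holds(e), linked(b), linked(e), on(f)}  (11 atoms)
F2 = F1 ∪ {on(b)}  (12 atoms)
goal ⊆ F2  ⇒  h_max = 2

2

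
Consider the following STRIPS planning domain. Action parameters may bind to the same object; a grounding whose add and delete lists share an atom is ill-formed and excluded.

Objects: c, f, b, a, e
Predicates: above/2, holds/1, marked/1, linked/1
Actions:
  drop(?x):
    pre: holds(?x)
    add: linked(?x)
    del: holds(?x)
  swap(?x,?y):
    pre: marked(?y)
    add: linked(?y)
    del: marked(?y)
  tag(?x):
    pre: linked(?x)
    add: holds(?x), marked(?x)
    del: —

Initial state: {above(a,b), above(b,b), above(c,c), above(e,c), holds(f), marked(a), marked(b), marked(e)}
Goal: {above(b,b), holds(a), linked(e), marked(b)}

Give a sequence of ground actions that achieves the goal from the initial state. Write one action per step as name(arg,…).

swap(c,a); swap(c,e); tag(a)

1. swap(c,a)  →  {above(a,b), above(b,b), above(c,c), above(e,c), holds(f), linked(a), marked(b), marked(e)}
2. swap(c,e)  →  {above(a,b), above(b,b), above(c,c), above(e,c), holds(f), linked(a), linked(e), marked(b)}
3. tag(a)  →  {above(a,b), above(b,b), above(c,c), above(e,c), holds(a), holds(f), linked(a), linked(e), marked(a), marked(b)}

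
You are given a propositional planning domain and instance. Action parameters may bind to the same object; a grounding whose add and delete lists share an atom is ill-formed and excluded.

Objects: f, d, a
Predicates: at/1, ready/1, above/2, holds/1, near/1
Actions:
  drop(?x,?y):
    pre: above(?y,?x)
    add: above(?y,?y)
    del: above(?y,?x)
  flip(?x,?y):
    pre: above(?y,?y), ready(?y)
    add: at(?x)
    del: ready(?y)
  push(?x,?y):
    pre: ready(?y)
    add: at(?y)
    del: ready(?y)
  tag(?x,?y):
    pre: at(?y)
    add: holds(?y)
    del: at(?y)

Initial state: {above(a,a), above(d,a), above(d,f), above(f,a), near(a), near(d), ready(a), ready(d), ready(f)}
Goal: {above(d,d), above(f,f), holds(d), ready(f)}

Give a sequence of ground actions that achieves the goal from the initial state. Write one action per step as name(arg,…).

drop(f,d); drop(a,f); flip(d,d); tag(f,d)

1. drop(f,d)  →  {above(a,a), above(d,a), above(d,d), above(f,a), near(a), near(d), ready(a), ready(d), ready(f)}
2. drop(a,f)  →  {above(a,a), above(d,a), above(d,d), above(f,f), near(a), near(d), ready(a), ready(d), ready(f)}
3. flip(d,d)  →  {above(a,a), above(d,a), above(d,d), above(f,f), at(d), near(a), near(d), ready(a), ready(f)}
4. tag(f,d)  →  {above(a,a), above(d,a), above(d,d), above(f,f), holds(d), near(a), near(d), ready(a), ready(f)}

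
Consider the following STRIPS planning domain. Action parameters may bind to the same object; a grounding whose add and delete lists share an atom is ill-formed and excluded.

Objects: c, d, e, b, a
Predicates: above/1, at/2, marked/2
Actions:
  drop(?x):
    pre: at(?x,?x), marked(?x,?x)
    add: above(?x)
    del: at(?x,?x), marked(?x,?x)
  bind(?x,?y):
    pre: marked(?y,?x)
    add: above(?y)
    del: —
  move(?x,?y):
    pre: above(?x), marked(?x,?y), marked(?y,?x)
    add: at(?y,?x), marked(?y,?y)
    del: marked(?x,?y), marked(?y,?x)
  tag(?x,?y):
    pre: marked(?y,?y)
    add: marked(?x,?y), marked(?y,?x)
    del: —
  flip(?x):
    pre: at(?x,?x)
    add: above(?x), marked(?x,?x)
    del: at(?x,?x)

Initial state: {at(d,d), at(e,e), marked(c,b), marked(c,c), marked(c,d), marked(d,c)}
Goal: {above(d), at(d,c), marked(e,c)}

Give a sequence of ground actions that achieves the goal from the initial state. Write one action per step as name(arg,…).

bind(c,c); bind(c,d); move(c,d); tag(e,c)

1. bind(c,c)  →  {above(c), at(d,d), at(e,e), marked(c,b), marked(c,c), marked(c,d), marked(d,c)}
2. bind(c,d)  →  {above(c), above(d), at(d,d), at(e,e), marked(c,b), marked(c,c), marked(c,d), marked(d,c)}
3. move(c,d)  →  {above(c), above(d), at(d,c), at(d,d), at(e,e), marked(c,b), marked(c,c), marked(d,d)}
4. tag(e,c)  →  {above(c), above(d), at(d,c), at(d,d), at(e,e), marked(c,b), marked(c,c), marked(c,e), marked(d,d), marked(e,c)}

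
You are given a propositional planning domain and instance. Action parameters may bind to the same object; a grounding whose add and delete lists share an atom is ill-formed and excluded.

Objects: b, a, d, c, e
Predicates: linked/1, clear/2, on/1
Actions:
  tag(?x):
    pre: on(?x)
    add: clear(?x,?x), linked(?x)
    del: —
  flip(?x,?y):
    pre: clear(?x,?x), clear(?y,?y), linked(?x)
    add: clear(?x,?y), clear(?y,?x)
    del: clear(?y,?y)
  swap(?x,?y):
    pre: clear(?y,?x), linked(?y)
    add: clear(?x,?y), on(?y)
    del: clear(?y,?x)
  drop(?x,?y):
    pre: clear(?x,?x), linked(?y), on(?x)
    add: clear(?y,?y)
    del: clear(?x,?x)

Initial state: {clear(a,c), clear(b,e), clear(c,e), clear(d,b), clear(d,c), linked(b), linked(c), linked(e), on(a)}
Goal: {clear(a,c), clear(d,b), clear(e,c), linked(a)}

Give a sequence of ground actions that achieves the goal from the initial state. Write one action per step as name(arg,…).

tag(a); swap(e,c)

1. tag(a)  →  {clear(a,a), clear(a,c), clear(b,e), clear(c,e), clear(d,b), clear(d,c), linked(a), linked(b), linked(c), linked(e), on(a)}
2. swap(e,c)  →  {clear(a,a), clear(a,c), clear(b,e), clear(d,b), clear(d,c), clear(e,c), linked(a), linked(b), linked(c), linked(e), on(a), on(c)}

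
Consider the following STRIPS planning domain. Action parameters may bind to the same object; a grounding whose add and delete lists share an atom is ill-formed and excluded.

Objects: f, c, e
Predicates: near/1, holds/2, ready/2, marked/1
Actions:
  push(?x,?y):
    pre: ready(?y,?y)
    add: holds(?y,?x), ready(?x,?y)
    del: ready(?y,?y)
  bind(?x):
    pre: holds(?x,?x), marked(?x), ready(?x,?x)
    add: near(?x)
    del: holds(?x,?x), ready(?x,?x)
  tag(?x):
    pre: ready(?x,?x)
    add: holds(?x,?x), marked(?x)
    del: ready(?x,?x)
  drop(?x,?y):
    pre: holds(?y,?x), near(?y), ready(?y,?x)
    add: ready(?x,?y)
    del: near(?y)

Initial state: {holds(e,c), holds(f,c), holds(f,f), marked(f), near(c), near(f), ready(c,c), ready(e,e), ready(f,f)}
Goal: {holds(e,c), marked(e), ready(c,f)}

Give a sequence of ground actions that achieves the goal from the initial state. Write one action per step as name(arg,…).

push(c,f); tag(e)

1. push(c,f)  →  {holds(e,c), holds(f,c), holds(f,f), marked(f), near(c), near(f), ready(c,c), ready(c,f), ready(e,e)}
2. tag(e)  →  {holds(e,c), holds(e,e), holds(f,c), holds(f,f), marked(e), marked(f), near(c), near(f), ready(c,c), ready(c,f)}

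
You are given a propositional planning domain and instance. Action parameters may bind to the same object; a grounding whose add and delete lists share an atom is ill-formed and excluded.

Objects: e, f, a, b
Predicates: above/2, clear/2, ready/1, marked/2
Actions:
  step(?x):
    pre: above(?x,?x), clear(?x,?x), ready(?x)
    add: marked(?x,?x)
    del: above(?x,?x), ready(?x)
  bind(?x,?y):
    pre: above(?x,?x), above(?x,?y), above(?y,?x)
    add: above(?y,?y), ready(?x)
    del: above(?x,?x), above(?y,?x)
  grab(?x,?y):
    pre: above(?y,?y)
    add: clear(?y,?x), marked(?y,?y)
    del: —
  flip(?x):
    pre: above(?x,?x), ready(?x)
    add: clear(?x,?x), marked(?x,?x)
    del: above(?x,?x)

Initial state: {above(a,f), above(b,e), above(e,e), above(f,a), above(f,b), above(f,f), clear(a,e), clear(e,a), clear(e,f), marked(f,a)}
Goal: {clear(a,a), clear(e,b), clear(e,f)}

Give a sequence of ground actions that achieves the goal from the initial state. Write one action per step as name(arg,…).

1. bind(f,a)  →  {above(a,a), above(b,e), above(e,e), above(f,a), above(f,b), clear(a,e), clear(e,a), clear(e,f), marked(f,a), ready(f)}
2. grab(a,a)  →  {above(a,a), above(b,e), above(e,e), above(f,a), above(f,b), clear(a,a), clear(a,e), clear(e,a), clear(e,f), marked(a,a), marked(f,a), ready(f)}
3. grab(b,e)  →  {above(a,a), above(b,e), above(e,e), above(f,a), above(f,b), clear(a,a), clear(a,e), clear(e,a), clear(e,b), clear(e,f), marked(a,a), marked(e,e), marked(f,a), ready(f)}

bind(f,a); grab(a,a); grab(b,e)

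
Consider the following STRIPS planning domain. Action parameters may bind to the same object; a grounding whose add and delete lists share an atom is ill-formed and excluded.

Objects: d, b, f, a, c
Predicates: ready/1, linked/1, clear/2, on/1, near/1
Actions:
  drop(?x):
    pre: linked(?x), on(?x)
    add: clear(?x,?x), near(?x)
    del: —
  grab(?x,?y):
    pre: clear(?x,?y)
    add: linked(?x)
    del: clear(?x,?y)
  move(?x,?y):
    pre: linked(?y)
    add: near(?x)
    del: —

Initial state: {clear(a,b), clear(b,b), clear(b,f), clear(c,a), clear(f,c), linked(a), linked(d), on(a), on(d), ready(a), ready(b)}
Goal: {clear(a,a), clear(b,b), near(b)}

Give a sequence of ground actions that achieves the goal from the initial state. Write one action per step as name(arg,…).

drop(a); move(b,d)

1. drop(a)  →  {clear(a,a), clear(a,b), clear(b,b), clear(b,f), clear(c,a), clear(f,c), linked(a), linked(d), near(a), on(a), on(d), ready(a), ready(b)}
2. move(b,d)  →  {clear(a,a), clear(a,b), clear(b,b), clear(b,f), clear(c,a), clear(f,c), linked(a), linked(d), near(a), near(b), on(a), on(d), ready(a), ready(b)}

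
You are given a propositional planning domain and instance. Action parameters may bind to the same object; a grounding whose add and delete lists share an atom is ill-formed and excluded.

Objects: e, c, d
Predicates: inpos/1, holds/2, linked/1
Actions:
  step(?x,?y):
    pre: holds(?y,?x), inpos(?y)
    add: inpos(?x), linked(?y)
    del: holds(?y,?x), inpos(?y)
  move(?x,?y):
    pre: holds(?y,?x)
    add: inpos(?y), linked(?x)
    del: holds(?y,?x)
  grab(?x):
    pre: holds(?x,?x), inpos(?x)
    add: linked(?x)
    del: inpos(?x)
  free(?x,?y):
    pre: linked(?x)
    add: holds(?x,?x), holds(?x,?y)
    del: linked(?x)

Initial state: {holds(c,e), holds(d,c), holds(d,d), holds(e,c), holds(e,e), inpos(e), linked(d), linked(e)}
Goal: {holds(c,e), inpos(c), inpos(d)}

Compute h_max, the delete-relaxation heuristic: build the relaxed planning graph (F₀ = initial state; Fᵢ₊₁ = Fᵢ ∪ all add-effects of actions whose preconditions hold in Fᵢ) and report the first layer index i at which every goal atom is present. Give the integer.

F0 = init (8 atoms)
F1 = F0 ∪ {holds(d,e), holds(e,d), inpos(c), inpos(d), linked(c)}  (13 atoms)
goal ⊆ F1  ⇒  h_max = 1

1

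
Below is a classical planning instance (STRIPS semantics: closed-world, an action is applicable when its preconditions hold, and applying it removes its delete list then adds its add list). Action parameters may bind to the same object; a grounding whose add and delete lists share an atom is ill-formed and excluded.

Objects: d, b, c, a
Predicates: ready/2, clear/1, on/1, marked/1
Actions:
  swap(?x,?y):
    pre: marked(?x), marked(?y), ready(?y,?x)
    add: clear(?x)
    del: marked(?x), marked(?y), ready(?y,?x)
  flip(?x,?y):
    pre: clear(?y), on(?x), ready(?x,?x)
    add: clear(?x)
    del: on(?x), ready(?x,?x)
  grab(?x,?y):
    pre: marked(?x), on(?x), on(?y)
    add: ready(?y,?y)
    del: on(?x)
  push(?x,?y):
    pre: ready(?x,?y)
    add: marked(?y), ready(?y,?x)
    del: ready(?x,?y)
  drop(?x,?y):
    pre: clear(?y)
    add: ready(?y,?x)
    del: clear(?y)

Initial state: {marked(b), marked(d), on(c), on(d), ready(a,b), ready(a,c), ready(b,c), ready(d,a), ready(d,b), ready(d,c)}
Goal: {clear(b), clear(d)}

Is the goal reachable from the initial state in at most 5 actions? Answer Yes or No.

1. swap(b,d)  →  {clear(b), on(c), on(d), ready(a,b), ready(a,c), ready(b,c), ready(d,a), ready(d,c)}
2. push(d,c)  →  {clear(b), marked(c), on(c), on(d), ready(a,b), ready(a,c), ready(b,c), ready(c,d), ready(d,a)}
3. grab(c,d)  →  {clear(b), marked(c), on(d), ready(a,b), ready(a,c), ready(b,c), ready(c,d), ready(d,a), ready(d,d)}
4. flip(d,b)  →  {clear(b), clear(d), marked(c), ready(a,b), ready(a,c), ready(b,c), ready(c,d), ready(d,a)}
optimal plan length = 4; 4 ≤ 5

Yes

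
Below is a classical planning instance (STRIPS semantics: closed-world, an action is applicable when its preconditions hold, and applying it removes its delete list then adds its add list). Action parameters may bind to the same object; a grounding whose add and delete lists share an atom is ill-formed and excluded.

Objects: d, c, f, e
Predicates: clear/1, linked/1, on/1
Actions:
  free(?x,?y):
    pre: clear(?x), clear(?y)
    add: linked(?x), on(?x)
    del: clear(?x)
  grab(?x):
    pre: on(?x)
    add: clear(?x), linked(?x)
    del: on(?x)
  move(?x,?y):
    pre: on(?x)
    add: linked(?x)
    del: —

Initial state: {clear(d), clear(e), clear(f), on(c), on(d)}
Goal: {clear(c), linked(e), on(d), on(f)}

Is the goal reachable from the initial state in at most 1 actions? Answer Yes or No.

No

1. free(f,d)  →  {clear(d), clear(e), linked(f), on(c), on(d), on(f)}
2. free(e,d)  →  {clear(d), linked(e), linked(f), on(c), on(d), on(e), on(f)}
3. grab(c)  →  {clear(c), clear(d), linked(c), linked(e), linked(f), on(d), on(e), on(f)}
optimal plan length = 3; 3 > 1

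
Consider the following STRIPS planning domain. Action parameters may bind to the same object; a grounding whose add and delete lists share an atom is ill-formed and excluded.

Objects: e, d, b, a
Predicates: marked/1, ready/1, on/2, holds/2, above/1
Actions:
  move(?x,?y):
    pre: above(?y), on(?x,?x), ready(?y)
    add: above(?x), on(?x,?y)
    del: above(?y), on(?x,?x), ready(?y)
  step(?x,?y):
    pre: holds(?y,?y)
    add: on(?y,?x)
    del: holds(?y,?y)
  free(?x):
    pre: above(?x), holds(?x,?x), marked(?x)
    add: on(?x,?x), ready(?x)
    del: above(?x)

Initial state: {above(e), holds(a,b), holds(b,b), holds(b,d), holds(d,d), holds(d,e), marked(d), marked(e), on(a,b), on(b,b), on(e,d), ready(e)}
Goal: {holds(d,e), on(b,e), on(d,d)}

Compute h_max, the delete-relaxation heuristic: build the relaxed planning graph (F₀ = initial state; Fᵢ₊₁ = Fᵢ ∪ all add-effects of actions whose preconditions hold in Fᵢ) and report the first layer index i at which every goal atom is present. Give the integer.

1

F0 = init (12 atoms)
F1 = F0 ∪ {above(b), on(b,a), on(b,d), on(b,e), on(d,a), on(d,b), on(d,d), on(d,e)}  (20 atoms)
goal ⊆ F1  ⇒  h_max = 1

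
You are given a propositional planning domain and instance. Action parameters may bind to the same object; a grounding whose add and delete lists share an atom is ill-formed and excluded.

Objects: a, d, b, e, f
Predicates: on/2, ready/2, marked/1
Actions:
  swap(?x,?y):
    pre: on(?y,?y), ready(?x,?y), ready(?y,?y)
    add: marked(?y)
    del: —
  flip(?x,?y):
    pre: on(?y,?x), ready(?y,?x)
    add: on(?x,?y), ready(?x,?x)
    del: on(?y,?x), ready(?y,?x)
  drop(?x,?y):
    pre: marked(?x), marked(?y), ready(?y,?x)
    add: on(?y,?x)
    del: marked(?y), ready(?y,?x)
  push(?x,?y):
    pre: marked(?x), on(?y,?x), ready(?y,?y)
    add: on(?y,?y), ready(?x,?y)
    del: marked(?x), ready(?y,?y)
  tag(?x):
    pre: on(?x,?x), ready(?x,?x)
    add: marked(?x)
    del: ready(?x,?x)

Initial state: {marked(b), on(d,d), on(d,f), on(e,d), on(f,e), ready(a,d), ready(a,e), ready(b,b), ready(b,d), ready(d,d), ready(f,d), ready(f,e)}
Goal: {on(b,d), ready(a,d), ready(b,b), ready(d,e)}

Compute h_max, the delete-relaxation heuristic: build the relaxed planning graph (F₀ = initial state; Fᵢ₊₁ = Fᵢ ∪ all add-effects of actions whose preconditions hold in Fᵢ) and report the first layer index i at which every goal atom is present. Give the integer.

2

F0 = init (12 atoms)
F1 = F0 ∪ {marked(d), on(b,b), on(e,f), ready(e,e)}  (16 atoms)
F2 = F1 ∪ {on(b,d), on(e,e), ready(d,e)}  (19 atoms)
goal ⊆ F2  ⇒  h_max = 2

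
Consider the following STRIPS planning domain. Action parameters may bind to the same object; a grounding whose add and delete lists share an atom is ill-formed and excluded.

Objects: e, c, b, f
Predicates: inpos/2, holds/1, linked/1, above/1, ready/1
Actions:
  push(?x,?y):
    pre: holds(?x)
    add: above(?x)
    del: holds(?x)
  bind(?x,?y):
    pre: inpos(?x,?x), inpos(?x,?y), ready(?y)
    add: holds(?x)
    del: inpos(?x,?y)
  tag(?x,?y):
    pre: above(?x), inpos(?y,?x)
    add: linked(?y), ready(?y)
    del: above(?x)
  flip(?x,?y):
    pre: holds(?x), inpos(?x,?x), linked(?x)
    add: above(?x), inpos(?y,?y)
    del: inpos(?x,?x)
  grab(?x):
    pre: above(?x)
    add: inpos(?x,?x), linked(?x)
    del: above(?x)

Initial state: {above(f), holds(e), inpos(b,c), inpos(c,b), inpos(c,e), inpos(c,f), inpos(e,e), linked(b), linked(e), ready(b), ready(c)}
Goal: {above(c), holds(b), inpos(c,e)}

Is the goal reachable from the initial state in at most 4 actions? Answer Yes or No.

1. tag(f,c)  →  {holds(e), inpos(b,c), inpos(c,b), inpos(c,e), inpos(c,f), inpos(e,e), linked(b), linked(c), linked(e), ready(b), ready(c)}
2. flip(e,c)  →  {above(e), holds(e), inpos(b,c), inpos(c,b), inpos(c,c), inpos(c,e), inpos(c,f), linked(b), linked(c), linked(e), ready(b), ready(c)}
3. bind(c,b)  →  {above(e), holds(c), holds(e), inpos(b,c), inpos(c,c), inpos(c,e), inpos(c,f), linked(b), linked(c), linked(e), ready(b), ready(c)}
4. flip(c,b)  →  {above(c), above(e), holds(c), holds(e), inpos(b,b), inpos(b,c), inpos(c,e), inpos(c,f), linked(b), linked(c), linked(e), ready(b), ready(c)}
5. bind(b,c)  →  {above(c), above(e), holds(b), holds(c), holds(e), inpos(b,b), inpos(c,e), inpos(c,f), linked(b), linked(c), linked(e), ready(b), ready(c)}
optimal plan length = 5; 5 > 4

No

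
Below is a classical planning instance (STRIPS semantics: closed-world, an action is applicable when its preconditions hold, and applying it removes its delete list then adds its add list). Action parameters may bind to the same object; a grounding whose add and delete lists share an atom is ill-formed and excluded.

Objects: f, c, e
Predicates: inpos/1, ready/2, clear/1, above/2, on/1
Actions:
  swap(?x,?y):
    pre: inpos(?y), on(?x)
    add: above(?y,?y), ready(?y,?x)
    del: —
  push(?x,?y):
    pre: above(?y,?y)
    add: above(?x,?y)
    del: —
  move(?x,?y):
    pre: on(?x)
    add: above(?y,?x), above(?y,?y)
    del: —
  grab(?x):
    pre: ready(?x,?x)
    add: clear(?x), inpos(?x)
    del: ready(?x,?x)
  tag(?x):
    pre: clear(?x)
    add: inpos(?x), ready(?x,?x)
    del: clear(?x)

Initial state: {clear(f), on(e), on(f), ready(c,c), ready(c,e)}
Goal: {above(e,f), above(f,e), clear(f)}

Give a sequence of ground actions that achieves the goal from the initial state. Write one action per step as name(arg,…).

1. move(f,e)  →  {above(e,e), above(e,f), clear(f), on(e), on(f), ready(c,c), ready(c,e)}
2. push(f,e)  →  {above(e,e), above(e,f), above(f,e), clear(f), on(e), on(f), ready(c,c), ready(c,e)}

move(f,e); push(f,e)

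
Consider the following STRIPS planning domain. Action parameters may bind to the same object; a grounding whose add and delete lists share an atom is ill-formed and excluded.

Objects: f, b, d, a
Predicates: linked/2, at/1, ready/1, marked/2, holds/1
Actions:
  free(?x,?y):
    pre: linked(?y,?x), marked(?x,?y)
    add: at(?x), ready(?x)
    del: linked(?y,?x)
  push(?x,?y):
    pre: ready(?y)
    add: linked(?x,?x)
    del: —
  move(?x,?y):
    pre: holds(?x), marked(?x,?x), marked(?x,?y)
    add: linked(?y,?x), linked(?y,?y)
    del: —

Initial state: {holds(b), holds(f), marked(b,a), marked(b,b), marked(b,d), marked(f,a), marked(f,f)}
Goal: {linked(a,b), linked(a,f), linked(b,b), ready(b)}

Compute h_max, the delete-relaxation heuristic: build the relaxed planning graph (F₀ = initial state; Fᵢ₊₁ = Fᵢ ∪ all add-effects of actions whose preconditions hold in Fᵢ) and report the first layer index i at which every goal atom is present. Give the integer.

F0 = init (7 atoms)
F1 = F0 ∪ {linked(a,a), linked(a,b), linked(a,f), linked(b,b), linked(d,b), linked(d,d), linked(f,f)}  (14 atoms)
F2 = F1 ∪ {at(b), at(f), ready(b), ready(f)}  (18 atoms)
goal ⊆ F2  ⇒  h_max = 2

2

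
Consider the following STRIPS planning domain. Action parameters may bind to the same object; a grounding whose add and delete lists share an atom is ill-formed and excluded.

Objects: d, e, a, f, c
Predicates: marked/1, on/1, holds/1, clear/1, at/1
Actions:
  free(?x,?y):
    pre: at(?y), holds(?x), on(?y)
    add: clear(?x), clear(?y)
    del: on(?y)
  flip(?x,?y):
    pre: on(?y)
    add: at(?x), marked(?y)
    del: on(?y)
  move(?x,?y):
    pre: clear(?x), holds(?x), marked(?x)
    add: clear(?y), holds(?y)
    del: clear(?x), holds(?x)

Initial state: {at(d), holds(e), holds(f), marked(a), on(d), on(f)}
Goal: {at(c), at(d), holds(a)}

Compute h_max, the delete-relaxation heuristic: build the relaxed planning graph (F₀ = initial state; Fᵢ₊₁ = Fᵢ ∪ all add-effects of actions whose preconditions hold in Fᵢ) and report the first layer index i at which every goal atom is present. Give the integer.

F0 = init (6 atoms)
F1 = F0 ∪ {at(a), at(c), at(e), at(f), clear(d), clear(e), clear(f), marked(d), marked(f)}  (15 atoms)
F2 = F1 ∪ {clear(a), clear(c), holds(a), holds(c), holds(d)}  (20 atoms)
goal ⊆ F2  ⇒  h_max = 2

2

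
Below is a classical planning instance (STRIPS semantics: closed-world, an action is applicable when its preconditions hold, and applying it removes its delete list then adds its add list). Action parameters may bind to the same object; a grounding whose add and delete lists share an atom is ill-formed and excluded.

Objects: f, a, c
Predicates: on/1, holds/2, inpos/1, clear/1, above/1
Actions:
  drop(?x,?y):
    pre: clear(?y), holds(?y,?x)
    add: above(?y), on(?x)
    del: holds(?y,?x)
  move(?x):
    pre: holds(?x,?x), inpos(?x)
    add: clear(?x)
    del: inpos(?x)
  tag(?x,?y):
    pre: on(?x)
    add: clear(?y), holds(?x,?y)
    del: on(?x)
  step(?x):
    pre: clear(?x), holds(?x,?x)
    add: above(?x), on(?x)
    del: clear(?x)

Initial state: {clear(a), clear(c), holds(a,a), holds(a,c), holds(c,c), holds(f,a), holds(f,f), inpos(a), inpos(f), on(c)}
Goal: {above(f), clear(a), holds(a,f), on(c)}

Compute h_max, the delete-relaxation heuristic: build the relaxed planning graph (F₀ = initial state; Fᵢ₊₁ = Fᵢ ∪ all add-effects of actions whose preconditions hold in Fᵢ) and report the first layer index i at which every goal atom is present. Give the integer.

2

F0 = init (10 atoms)
F1 = F0 ∪ {above(a), above(c), clear(f), holds(c,a), holds(c,f), on(a)}  (16 atoms)
F2 = F1 ∪ {above(f), holds(a,f), on(f)}  (19 atoms)
goal ⊆ F2  ⇒  h_max = 2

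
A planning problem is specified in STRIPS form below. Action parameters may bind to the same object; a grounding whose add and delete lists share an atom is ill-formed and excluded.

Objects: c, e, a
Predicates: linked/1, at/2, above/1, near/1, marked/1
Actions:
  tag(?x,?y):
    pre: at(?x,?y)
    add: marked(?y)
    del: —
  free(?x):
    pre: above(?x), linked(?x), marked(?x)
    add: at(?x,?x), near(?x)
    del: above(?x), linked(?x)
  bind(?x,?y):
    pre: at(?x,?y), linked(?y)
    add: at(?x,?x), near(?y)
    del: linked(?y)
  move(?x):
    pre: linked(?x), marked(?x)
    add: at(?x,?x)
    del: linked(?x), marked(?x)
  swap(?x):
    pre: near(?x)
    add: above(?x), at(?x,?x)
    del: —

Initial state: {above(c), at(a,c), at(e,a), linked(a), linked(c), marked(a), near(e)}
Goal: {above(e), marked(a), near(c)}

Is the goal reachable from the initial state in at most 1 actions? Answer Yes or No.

1. bind(a,c)  →  {above(c), at(a,a), at(a,c), at(e,a), linked(a), marked(a), near(c), near(e)}
2. swap(e)  →  {above(c), above(e), at(a,a), at(a,c), at(e,a), at(e,e), linked(a), marked(a), near(c), near(e)}
optimal plan length = 2; 2 > 1

No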